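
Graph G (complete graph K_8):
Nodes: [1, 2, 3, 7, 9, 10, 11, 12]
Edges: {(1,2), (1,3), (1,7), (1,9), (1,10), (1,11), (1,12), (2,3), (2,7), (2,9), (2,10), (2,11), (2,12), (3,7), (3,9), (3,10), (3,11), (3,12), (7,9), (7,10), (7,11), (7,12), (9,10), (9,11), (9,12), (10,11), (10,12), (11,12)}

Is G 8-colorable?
Yes, G is 8-colorable

A valid 8-coloring: color 1: [2]; color 2: [9]; color 3: [12]; color 4: [3]; color 5: [1]; color 6: [10]; color 7: [11]; color 8: [7].
(χ(G) = 8 ≤ 8.)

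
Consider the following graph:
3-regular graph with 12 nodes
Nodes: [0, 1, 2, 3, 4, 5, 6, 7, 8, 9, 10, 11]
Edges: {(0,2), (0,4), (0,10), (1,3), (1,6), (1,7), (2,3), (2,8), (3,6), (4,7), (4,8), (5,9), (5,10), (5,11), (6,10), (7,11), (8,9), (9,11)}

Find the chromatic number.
χ(G) = 3

Clique number ω(G) = 3 (lower bound: χ ≥ ω).
The clique on [1, 3, 6] has size 3, forcing χ ≥ 3, and the coloring below uses 3 colors, so χ(G) = 3.
A valid 3-coloring: color 1: [0, 3, 5, 7, 8]; color 2: [2, 4, 6, 11]; color 3: [1, 9, 10].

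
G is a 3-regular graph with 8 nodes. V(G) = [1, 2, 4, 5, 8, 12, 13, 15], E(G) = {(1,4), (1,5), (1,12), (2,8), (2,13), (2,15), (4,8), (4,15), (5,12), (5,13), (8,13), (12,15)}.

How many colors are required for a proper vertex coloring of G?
Clique number ω(G) = 3 (lower bound: χ ≥ ω).
The clique on [1, 5, 12] has size 3, forcing χ ≥ 3, and the coloring below uses 3 colors, so χ(G) = 3.
A valid 3-coloring: color 1: [2, 4, 5]; color 2: [8, 12]; color 3: [1, 13, 15].

χ(G) = 3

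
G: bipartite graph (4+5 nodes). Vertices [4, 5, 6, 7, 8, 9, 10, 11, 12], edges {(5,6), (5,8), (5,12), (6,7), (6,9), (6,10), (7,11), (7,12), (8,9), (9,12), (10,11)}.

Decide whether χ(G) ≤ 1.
Edge (6,9) forces its endpoints to differ, so 1 color is not enough.

No, G is not 1-colorable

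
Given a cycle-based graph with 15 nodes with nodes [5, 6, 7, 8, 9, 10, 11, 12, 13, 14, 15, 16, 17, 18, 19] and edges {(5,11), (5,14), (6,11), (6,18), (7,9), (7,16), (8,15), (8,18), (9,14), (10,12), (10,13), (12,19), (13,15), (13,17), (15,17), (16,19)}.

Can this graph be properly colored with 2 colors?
No, G is not 2-colorable

The clique on vertices [13, 15, 17] has size 3 > 2, so it alone needs 3 colors.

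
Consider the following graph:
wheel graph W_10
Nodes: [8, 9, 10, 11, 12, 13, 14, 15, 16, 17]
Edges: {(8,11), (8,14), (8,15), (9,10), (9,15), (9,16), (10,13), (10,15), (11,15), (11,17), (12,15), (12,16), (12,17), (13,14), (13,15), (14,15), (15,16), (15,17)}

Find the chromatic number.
Clique number ω(G) = 3 (lower bound: χ ≥ ω).
Odd cycle [10, 13, 14, 8, 11, 17, 12, 16, 9] needs 3 colors (χ ≥ 3).
Vertex 15 is adjacent to every vertex of [8, 9, 10, 11, 12, 13, 14, 16, 17], which already need 3 colors among themselves, so 15 needs a new color (χ ≥ 4).
The coloring below uses 4 colors, so χ(G) = 4.
A valid 4-coloring: color 1: [15]; color 2: [10, 11, 14, 16]; color 3: [8, 9, 13, 17]; color 4: [12].

χ(G) = 4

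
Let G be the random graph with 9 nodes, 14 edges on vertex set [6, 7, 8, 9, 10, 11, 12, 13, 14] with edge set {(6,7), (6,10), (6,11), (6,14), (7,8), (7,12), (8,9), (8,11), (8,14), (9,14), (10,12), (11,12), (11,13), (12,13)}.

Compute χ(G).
Clique number ω(G) = 3 (lower bound: χ ≥ ω).
The clique on [8, 9, 14] has size 3, forcing χ ≥ 3, and the coloring below uses 3 colors, so χ(G) = 3.
A valid 3-coloring: color 1: [6, 8, 12]; color 2: [7, 9, 10, 11]; color 3: [13, 14].

χ(G) = 3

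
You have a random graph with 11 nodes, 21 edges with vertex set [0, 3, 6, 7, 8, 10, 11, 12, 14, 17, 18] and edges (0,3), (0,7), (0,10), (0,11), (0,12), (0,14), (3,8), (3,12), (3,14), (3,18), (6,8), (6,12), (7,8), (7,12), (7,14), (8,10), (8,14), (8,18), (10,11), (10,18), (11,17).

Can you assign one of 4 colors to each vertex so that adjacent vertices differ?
A valid 4-coloring: color 1: [0, 8, 17]; color 2: [3, 6, 7, 10]; color 3: [11, 12, 14, 18].
(χ(G) = 3 ≤ 4.)

Yes, G is 4-colorable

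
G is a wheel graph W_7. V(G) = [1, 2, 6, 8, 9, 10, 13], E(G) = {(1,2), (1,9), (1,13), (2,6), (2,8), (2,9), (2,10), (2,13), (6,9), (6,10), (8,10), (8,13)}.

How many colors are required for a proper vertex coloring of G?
Clique number ω(G) = 3 (lower bound: χ ≥ ω).
The clique on [2, 8, 10] has size 3, forcing χ ≥ 3, and the coloring below uses 3 colors, so χ(G) = 3.
A valid 3-coloring: color 1: [2]; color 2: [1, 6, 8]; color 3: [9, 10, 13].

χ(G) = 3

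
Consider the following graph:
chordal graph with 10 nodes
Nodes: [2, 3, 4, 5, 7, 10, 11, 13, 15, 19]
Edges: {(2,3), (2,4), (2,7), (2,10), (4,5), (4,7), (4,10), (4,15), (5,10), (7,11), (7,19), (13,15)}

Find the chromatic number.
χ(G) = 3

Clique number ω(G) = 3 (lower bound: χ ≥ ω).
The clique on [2, 4, 10] has size 3, forcing χ ≥ 3, and the coloring below uses 3 colors, so χ(G) = 3.
A valid 3-coloring: color 1: [3, 4, 11, 13, 19]; color 2: [2, 5, 15]; color 3: [7, 10].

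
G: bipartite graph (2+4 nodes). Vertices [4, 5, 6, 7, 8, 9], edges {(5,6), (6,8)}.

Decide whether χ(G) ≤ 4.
A valid 4-coloring: color 1: [4, 6, 7, 9]; color 2: [5, 8].
(χ(G) = 2 ≤ 4.)

Yes, G is 4-colorable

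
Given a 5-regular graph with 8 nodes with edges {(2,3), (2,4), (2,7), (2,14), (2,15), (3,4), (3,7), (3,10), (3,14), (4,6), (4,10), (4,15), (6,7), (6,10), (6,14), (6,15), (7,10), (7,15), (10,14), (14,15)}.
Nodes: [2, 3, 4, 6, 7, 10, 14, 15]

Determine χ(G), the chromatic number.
Clique number ω(G) = 3 (lower bound: χ ≥ ω).
Odd cycle [10, 6, 15, 2, 3] needs 3 colors (χ ≥ 3).
Vertex 4 is adjacent to every vertex of [2, 3, 6, 10, 15], which already need 3 colors among themselves, so 4 needs a new color (χ ≥ 4).
The coloring below uses 4 colors, so χ(G) = 4.
A valid 4-coloring: color 1: [2, 10]; color 2: [4, 7, 14]; color 3: [3, 6]; color 4: [15].

χ(G) = 4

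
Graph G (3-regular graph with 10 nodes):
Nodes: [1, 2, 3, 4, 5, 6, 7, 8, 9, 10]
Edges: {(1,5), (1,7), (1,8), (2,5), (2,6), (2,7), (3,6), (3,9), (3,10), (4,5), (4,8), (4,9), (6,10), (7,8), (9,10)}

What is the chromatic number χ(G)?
χ(G) = 3

Clique number ω(G) = 3 (lower bound: χ ≥ ω).
The clique on [1, 7, 8] has size 3, forcing χ ≥ 3, and the coloring below uses 3 colors, so χ(G) = 3.
A valid 3-coloring: color 1: [1, 2, 3, 4]; color 2: [5, 6, 7, 9]; color 3: [8, 10].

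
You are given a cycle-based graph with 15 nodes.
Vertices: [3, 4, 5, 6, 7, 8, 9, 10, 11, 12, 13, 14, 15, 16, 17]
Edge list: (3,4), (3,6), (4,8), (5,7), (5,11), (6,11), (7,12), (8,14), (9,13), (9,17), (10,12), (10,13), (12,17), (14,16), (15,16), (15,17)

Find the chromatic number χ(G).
χ(G) = 3

Clique number ω(G) = 2 (lower bound: χ ≥ ω).
Odd cycle [10, 13, 9, 17, 12] needs 3 colors (χ ≥ 3).
The coloring below uses 3 colors, so χ(G) = 3.
A valid 3-coloring: color 1: [4, 5, 6, 12, 13, 14, 15]; color 2: [3, 7, 8, 10, 11, 16, 17]; color 3: [9].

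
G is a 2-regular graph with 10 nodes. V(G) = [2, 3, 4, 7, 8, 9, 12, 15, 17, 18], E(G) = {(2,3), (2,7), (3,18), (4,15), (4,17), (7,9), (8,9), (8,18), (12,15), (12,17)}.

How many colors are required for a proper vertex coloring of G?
χ(G) = 2

Clique number ω(G) = 2 (lower bound: χ ≥ ω).
The graph is bipartite (no odd cycle), so 2 colors suffice: χ(G) = 2.
A valid 2-coloring: color 1: [3, 4, 7, 8, 12]; color 2: [2, 9, 15, 17, 18].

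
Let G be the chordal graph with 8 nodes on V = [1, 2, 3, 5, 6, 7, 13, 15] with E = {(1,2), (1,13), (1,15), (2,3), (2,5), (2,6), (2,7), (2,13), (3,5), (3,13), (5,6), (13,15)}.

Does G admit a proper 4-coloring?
Yes, G is 4-colorable

A valid 4-coloring: color 1: [2, 15]; color 2: [5, 7, 13]; color 3: [1, 3, 6].
(χ(G) = 3 ≤ 4.)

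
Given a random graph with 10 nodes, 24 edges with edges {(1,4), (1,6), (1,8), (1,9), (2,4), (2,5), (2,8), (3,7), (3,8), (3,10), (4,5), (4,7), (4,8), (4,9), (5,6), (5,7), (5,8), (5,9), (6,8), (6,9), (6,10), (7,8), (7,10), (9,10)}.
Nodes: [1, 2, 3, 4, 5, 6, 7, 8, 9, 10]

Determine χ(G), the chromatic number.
χ(G) = 4

Clique number ω(G) = 4 (lower bound: χ ≥ ω).
The clique on [2, 4, 5, 8] has size 4, forcing χ ≥ 4, and the coloring below uses 4 colors, so χ(G) = 4.
A valid 4-coloring: color 1: [8, 9]; color 2: [4, 10]; color 3: [1, 3, 5]; color 4: [2, 6, 7].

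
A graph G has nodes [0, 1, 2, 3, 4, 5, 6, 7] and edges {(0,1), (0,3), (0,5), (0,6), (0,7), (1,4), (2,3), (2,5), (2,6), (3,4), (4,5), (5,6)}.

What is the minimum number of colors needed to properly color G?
χ(G) = 3

Clique number ω(G) = 3 (lower bound: χ ≥ ω).
The clique on [0, 5, 6] has size 3, forcing χ ≥ 3, and the coloring below uses 3 colors, so χ(G) = 3.
A valid 3-coloring: color 1: [0, 2, 4]; color 2: [1, 3, 5, 7]; color 3: [6].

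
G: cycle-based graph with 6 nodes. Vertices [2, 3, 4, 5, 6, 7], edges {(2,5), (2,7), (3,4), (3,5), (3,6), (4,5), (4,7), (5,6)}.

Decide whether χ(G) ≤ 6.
A valid 6-coloring: color 1: [5, 7]; color 2: [2, 4, 6]; color 3: [3].
(χ(G) = 3 ≤ 6.)

Yes, G is 6-colorable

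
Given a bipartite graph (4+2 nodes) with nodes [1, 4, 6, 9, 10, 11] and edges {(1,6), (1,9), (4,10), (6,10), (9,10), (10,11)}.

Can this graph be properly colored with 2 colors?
Yes, G is 2-colorable

A valid 2-coloring: color 1: [1, 10]; color 2: [4, 6, 9, 11].
(χ(G) = 2 ≤ 2.)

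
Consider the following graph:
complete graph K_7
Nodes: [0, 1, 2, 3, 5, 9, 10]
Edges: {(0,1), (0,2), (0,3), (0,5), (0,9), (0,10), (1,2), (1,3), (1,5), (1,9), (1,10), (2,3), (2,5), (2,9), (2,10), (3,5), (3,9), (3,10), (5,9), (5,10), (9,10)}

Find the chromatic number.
χ(G) = 7

Clique number ω(G) = 7 (lower bound: χ ≥ ω).
The clique on [0, 1, 2, 3, 5, 9, 10] has size 7, forcing χ ≥ 7, and the coloring below uses 7 colors, so χ(G) = 7.
A valid 7-coloring: color 1: [0]; color 2: [2]; color 3: [3]; color 4: [9]; color 5: [10]; color 6: [5]; color 7: [1].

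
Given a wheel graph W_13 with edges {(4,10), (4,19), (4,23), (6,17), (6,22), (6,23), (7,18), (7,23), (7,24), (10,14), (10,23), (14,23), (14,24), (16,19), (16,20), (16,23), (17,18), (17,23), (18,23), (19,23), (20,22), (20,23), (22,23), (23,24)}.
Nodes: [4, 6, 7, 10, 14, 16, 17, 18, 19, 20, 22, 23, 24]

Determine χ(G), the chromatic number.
χ(G) = 3

Clique number ω(G) = 3 (lower bound: χ ≥ ω).
The clique on [4, 10, 23] has size 3, forcing χ ≥ 3, and the coloring below uses 3 colors, so χ(G) = 3.
A valid 3-coloring: color 1: [23]; color 2: [6, 10, 18, 19, 20, 24]; color 3: [4, 7, 14, 16, 17, 22].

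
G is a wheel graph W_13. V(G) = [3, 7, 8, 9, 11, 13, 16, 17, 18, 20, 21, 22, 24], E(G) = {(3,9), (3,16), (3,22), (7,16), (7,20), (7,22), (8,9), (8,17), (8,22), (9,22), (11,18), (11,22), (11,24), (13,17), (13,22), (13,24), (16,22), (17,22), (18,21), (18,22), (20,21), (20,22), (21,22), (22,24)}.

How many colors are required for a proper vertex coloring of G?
Clique number ω(G) = 3 (lower bound: χ ≥ ω).
The clique on [3, 16, 22] has size 3, forcing χ ≥ 3, and the coloring below uses 3 colors, so χ(G) = 3.
A valid 3-coloring: color 1: [22]; color 2: [9, 16, 17, 18, 20, 24]; color 3: [3, 7, 8, 11, 13, 21].

χ(G) = 3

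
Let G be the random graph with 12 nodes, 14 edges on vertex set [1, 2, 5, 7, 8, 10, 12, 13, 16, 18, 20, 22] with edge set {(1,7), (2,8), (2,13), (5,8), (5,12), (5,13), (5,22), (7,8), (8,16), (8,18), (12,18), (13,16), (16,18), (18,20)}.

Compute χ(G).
χ(G) = 3

Clique number ω(G) = 3 (lower bound: χ ≥ ω).
The clique on [8, 16, 18] has size 3, forcing χ ≥ 3, and the coloring below uses 3 colors, so χ(G) = 3.
A valid 3-coloring: color 1: [1, 8, 10, 12, 13, 20, 22]; color 2: [2, 5, 7, 18]; color 3: [16].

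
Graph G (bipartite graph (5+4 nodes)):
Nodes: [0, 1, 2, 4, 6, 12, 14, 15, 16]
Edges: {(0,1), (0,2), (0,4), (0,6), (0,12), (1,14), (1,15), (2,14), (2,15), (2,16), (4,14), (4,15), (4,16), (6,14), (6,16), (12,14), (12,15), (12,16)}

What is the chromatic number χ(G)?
Clique number ω(G) = 2 (lower bound: χ ≥ ω).
The graph is bipartite (no odd cycle), so 2 colors suffice: χ(G) = 2.
A valid 2-coloring: color 1: [0, 14, 15, 16]; color 2: [1, 2, 4, 6, 12].

χ(G) = 2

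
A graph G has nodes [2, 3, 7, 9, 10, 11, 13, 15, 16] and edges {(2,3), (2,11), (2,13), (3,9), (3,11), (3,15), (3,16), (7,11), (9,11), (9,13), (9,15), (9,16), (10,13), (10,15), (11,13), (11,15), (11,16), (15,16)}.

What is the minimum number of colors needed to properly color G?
Clique number ω(G) = 5 (lower bound: χ ≥ ω).
The clique on [3, 9, 11, 15, 16] has size 5, forcing χ ≥ 5, and the coloring below uses 5 colors, so χ(G) = 5.
A valid 5-coloring: color 1: [10, 11]; color 2: [3, 7, 13]; color 3: [2, 9]; color 4: [15]; color 5: [16].

χ(G) = 5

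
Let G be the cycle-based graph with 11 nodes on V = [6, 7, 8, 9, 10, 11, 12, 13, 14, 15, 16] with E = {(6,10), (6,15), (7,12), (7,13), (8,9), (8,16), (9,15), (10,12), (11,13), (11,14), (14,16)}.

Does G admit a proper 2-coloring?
Odd cycle [13, 11, 14, 16, 8, 9, 15, 6, 10, 12, 7] needs 3 colors (χ ≥ 3).
Hence χ(G) ≥ 3 > 2, so no proper 2-coloring exists.

No, G is not 2-colorable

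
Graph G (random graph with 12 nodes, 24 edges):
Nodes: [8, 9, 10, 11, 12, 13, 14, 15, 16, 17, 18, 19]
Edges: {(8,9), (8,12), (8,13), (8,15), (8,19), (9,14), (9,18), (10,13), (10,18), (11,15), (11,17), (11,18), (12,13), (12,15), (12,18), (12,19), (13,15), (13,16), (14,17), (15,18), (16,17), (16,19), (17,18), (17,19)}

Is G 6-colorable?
A valid 6-coloring: color 1: [8, 14, 16, 18]; color 2: [9, 10, 12, 17]; color 3: [15, 19]; color 4: [11, 13].
(χ(G) = 4 ≤ 6.)

Yes, G is 6-colorable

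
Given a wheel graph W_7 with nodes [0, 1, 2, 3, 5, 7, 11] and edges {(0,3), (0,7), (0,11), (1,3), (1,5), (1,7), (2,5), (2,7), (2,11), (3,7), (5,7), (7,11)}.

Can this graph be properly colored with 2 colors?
No, G is not 2-colorable

The clique on vertices [0, 3, 7] has size 3 > 2, so it alone needs 3 colors.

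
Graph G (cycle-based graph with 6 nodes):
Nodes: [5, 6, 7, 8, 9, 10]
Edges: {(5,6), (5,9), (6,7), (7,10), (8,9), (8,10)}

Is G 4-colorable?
A valid 4-coloring: color 1: [6, 9, 10]; color 2: [5, 7, 8].
(χ(G) = 2 ≤ 4.)

Yes, G is 4-colorable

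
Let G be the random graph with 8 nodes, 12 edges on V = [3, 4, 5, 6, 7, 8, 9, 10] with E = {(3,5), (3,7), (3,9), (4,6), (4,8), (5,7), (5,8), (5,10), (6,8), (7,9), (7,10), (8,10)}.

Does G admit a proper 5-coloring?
A valid 5-coloring: color 1: [7, 8]; color 2: [4, 5, 9]; color 3: [3, 6, 10].
(χ(G) = 3 ≤ 5.)

Yes, G is 5-colorable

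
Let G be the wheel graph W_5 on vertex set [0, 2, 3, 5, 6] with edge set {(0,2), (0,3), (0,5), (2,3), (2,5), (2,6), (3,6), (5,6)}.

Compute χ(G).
Clique number ω(G) = 3 (lower bound: χ ≥ ω).
The clique on [0, 2, 3] has size 3, forcing χ ≥ 3, and the coloring below uses 3 colors, so χ(G) = 3.
A valid 3-coloring: color 1: [2]; color 2: [0, 6]; color 3: [3, 5].

χ(G) = 3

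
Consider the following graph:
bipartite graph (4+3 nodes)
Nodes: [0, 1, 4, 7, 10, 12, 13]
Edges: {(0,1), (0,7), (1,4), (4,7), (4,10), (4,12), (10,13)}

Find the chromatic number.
Clique number ω(G) = 2 (lower bound: χ ≥ ω).
The graph is bipartite (no odd cycle), so 2 colors suffice: χ(G) = 2.
A valid 2-coloring: color 1: [0, 4, 13]; color 2: [1, 7, 10, 12].

χ(G) = 2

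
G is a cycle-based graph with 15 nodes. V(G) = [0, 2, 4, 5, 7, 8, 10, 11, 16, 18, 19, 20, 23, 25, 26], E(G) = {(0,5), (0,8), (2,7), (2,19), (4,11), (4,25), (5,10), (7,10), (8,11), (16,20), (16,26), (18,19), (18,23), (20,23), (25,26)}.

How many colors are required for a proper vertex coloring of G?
χ(G) = 3

Clique number ω(G) = 2 (lower bound: χ ≥ ω).
Odd cycle [10, 5, 0, 8, 11, 4, 25, 26, 16, 20, 23, 18, 19, 2, 7] needs 3 colors (χ ≥ 3).
The coloring below uses 3 colors, so χ(G) = 3.
A valid 3-coloring: color 1: [0, 2, 10, 11, 16, 23, 25]; color 2: [4, 5, 7, 8, 18, 20, 26]; color 3: [19].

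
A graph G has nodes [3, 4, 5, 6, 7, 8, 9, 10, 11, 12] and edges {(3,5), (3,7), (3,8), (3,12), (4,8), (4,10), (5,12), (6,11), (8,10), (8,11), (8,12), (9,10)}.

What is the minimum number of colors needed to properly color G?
Clique number ω(G) = 3 (lower bound: χ ≥ ω).
The clique on [3, 5, 12] has size 3, forcing χ ≥ 3, and the coloring below uses 3 colors, so χ(G) = 3.
A valid 3-coloring: color 1: [5, 6, 7, 8, 9]; color 2: [3, 10, 11]; color 3: [4, 12].

χ(G) = 3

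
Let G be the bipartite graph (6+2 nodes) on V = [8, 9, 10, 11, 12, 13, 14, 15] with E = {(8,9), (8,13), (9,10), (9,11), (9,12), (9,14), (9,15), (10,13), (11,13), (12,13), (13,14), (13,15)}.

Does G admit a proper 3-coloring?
A valid 3-coloring: color 1: [9, 13]; color 2: [8, 10, 11, 12, 14, 15].
(χ(G) = 2 ≤ 3.)

Yes, G is 3-colorable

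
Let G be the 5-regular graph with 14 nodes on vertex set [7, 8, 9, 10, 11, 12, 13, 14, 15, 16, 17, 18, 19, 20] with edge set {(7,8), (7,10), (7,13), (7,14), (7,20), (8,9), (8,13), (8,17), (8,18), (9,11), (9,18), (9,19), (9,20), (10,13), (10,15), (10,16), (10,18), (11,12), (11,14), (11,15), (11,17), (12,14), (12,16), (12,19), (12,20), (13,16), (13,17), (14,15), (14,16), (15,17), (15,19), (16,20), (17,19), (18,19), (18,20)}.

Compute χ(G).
χ(G) = 4

Clique number ω(G) = 3 (lower bound: χ ≥ ω).
Suppose a proper 3-coloring c exists. The clique [7, 8, 13] takes 3 distinct colors; by symmetry let c(7) = 1, c(8) = 2, c(13) = 3.
- Vertex 10: neighbors [7, 13] already have colors [1, 3] ⇒ c(10) = 2.
- Vertex 16: neighbors [10, 13] already have colors [2, 3] ⇒ c(16) = 1.
- Vertex 17: neighbors [8, 13] already have colors [2, 3] ⇒ c(17) = 1.
- Vertex 15: neighbors [17, 10] already have colors [1, 2] ⇒ c(15) = 3.
- Vertex 11: neighbors [17, 15] already have colors [1, 3] ⇒ c(11) = 2.
- Vertex 14: neighbors [7, 11, 15] already have colors [1, 2, 3] — all 3 colors blocked. Contradiction.
The forced assignments end in a contradiction, so G has no proper 3-coloring (χ ≥ 4).
The coloring below uses 4 colors, so χ(G) = 4.
A valid 4-coloring: color 1: [7, 9, 12, 15]; color 2: [8, 11, 16, 19]; color 3: [10, 14, 17, 20]; color 4: [13, 18].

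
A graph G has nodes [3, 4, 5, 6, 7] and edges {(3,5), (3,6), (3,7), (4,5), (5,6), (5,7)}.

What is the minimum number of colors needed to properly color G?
Clique number ω(G) = 3 (lower bound: χ ≥ ω).
The clique on [3, 5, 6] has size 3, forcing χ ≥ 3, and the coloring below uses 3 colors, so χ(G) = 3.
A valid 3-coloring: color 1: [5]; color 2: [3, 4]; color 3: [6, 7].

χ(G) = 3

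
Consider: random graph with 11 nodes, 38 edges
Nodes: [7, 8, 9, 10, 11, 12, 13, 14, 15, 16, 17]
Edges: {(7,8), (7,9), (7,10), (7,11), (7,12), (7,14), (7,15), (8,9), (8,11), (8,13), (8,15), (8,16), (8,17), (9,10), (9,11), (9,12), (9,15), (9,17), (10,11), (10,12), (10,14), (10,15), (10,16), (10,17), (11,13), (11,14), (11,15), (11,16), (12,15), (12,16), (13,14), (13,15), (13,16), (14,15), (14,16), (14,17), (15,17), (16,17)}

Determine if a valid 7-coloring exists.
Yes, G is 7-colorable

A valid 7-coloring: color 1: [15, 16]; color 2: [8, 10]; color 3: [11, 12, 17]; color 4: [9, 14]; color 5: [7, 13].
(χ(G) = 5 ≤ 7.)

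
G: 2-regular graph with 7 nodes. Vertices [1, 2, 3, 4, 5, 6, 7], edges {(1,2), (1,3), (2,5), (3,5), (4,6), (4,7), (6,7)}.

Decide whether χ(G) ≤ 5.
Yes, G is 5-colorable

A valid 5-coloring: color 1: [2, 3, 7]; color 2: [1, 5, 6]; color 3: [4].
(χ(G) = 3 ≤ 5.)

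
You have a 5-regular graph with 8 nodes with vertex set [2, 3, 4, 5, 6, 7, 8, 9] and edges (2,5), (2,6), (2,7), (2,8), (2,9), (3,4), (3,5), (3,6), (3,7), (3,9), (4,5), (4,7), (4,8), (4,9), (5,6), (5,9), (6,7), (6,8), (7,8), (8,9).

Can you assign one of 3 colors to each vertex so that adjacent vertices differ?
The clique on vertices [2, 6, 7, 8] has size 4 > 3, so it alone needs 4 colors.

No, G is not 3-colorable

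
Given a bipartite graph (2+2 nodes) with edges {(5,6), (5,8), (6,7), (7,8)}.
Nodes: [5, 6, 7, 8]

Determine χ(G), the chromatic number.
Clique number ω(G) = 2 (lower bound: χ ≥ ω).
The graph is bipartite (no odd cycle), so 2 colors suffice: χ(G) = 2.
A valid 2-coloring: color 1: [6, 8]; color 2: [5, 7].

χ(G) = 2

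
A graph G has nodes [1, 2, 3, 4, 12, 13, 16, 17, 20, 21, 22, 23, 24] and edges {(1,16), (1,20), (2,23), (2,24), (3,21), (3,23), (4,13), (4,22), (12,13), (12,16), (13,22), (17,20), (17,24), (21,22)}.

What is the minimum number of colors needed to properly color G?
Clique number ω(G) = 3 (lower bound: χ ≥ ω).
The clique on [4, 13, 22] has size 3, forcing χ ≥ 3, and the coloring below uses 3 colors, so χ(G) = 3.
A valid 3-coloring: color 1: [13, 16, 20, 21, 23, 24]; color 2: [1, 2, 3, 12, 17, 22]; color 3: [4].

χ(G) = 3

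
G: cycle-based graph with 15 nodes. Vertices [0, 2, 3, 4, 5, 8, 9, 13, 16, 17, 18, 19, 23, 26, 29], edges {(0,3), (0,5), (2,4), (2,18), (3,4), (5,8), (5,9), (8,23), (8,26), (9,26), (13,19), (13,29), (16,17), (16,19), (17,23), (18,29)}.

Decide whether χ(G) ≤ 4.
A valid 4-coloring: color 1: [0, 4, 8, 9, 17, 19, 29]; color 2: [2, 3, 5, 13, 16, 23, 26]; color 3: [18].
(χ(G) = 3 ≤ 4.)

Yes, G is 4-colorable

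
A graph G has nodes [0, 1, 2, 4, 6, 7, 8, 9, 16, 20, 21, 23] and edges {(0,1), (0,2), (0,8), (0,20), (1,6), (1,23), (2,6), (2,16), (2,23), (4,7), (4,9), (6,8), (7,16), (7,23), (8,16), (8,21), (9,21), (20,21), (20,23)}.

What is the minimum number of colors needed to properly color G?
χ(G) = 2

Clique number ω(G) = 2 (lower bound: χ ≥ ω).
The graph is bipartite (no odd cycle), so 2 colors suffice: χ(G) = 2.
A valid 2-coloring: color 1: [1, 2, 7, 8, 9, 20]; color 2: [0, 4, 6, 16, 21, 23].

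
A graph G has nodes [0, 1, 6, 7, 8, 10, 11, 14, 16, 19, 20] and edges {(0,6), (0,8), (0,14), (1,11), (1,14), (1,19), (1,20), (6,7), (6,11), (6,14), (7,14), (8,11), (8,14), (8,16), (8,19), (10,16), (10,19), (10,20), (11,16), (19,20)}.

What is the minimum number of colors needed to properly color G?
Clique number ω(G) = 3 (lower bound: χ ≥ ω).
The clique on [1, 19, 20] has size 3, forcing χ ≥ 3, and the coloring below uses 3 colors, so χ(G) = 3.
A valid 3-coloring: color 1: [1, 6, 8, 10]; color 2: [11, 14, 20]; color 3: [0, 7, 16, 19].

χ(G) = 3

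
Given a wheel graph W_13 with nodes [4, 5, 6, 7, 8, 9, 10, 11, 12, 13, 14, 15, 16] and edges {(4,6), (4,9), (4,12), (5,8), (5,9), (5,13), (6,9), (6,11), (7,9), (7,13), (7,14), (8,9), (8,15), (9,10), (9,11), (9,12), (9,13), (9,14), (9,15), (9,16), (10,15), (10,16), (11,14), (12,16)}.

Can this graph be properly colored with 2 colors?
No, G is not 2-colorable

The clique on vertices [4, 9, 12] has size 3 > 2, so it alone needs 3 colors.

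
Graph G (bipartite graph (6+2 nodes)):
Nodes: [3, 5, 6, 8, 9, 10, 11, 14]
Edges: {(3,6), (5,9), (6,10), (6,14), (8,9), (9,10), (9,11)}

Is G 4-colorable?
Yes, G is 4-colorable

A valid 4-coloring: color 1: [6, 9]; color 2: [3, 5, 8, 10, 11, 14].
(χ(G) = 2 ≤ 4.)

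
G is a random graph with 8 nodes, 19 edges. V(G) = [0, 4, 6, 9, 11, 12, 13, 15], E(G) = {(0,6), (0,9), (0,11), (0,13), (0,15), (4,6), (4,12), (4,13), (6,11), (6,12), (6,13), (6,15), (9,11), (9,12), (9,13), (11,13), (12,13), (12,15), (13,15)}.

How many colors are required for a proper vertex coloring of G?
χ(G) = 4

Clique number ω(G) = 4 (lower bound: χ ≥ ω).
The clique on [0, 9, 11, 13] has size 4, forcing χ ≥ 4, and the coloring below uses 4 colors, so χ(G) = 4.
A valid 4-coloring: color 1: [13]; color 2: [6, 9]; color 3: [0, 12]; color 4: [4, 11, 15].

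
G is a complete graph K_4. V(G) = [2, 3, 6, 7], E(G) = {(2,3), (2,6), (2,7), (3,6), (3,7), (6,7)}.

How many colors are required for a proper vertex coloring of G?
Clique number ω(G) = 4 (lower bound: χ ≥ ω).
The clique on [2, 3, 6, 7] has size 4, forcing χ ≥ 4, and the coloring below uses 4 colors, so χ(G) = 4.
A valid 4-coloring: color 1: [3]; color 2: [2]; color 3: [7]; color 4: [6].

χ(G) = 4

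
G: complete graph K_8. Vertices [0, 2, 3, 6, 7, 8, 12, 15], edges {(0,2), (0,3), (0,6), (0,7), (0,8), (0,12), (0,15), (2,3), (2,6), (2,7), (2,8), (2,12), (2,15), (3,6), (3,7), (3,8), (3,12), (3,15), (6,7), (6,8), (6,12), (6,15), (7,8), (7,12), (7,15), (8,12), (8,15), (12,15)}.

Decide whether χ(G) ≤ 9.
A valid 9-coloring: color 1: [3]; color 2: [6]; color 3: [7]; color 4: [8]; color 5: [12]; color 6: [2]; color 7: [0]; color 8: [15].
(χ(G) = 8 ≤ 9.)

Yes, G is 9-colorable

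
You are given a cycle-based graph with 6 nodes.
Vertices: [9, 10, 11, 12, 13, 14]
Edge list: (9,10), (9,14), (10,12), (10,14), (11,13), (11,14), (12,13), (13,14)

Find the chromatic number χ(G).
χ(G) = 3

Clique number ω(G) = 3 (lower bound: χ ≥ ω).
The clique on [9, 10, 14] has size 3, forcing χ ≥ 3, and the coloring below uses 3 colors, so χ(G) = 3.
A valid 3-coloring: color 1: [12, 14]; color 2: [10, 13]; color 3: [9, 11].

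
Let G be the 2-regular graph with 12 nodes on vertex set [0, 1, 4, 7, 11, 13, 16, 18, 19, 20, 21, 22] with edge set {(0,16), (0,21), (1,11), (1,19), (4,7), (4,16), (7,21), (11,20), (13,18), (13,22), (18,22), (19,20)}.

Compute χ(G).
χ(G) = 3

Clique number ω(G) = 3 (lower bound: χ ≥ ω).
The clique on [13, 18, 22] has size 3, forcing χ ≥ 3, and the coloring below uses 3 colors, so χ(G) = 3.
A valid 3-coloring: color 1: [0, 1, 4, 13, 20]; color 2: [7, 11, 16, 18, 19]; color 3: [21, 22].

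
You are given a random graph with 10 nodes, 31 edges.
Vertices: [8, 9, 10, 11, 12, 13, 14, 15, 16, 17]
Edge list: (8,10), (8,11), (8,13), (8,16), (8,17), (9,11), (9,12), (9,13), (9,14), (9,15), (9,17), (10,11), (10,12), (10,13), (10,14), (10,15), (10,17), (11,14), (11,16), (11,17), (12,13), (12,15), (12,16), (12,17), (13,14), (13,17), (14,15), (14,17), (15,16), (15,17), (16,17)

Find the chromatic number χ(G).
Clique number ω(G) = 4 (lower bound: χ ≥ ω).
The clique on [8, 11, 16, 17] has size 4, forcing χ ≥ 4, and the coloring below uses 4 colors, so χ(G) = 4.
A valid 4-coloring: color 1: [17]; color 2: [9, 10, 16]; color 3: [11, 13, 15]; color 4: [8, 12, 14].

χ(G) = 4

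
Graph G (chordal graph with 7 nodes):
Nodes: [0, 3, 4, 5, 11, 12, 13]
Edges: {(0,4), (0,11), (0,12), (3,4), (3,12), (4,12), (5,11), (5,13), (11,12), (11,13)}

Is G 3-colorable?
A valid 3-coloring: color 1: [12, 13]; color 2: [4, 11]; color 3: [0, 3, 5].
(χ(G) = 3 ≤ 3.)

Yes, G is 3-colorable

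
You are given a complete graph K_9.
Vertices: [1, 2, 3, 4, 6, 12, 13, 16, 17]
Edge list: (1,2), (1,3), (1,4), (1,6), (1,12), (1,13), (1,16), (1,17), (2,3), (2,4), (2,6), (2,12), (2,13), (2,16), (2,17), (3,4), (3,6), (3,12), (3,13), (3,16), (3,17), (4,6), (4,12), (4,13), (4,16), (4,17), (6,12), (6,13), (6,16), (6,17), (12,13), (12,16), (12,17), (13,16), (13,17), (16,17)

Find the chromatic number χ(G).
χ(G) = 9

Clique number ω(G) = 9 (lower bound: χ ≥ ω).
The clique on [1, 2, 3, 4, 6, 12, 13, 16, 17] has size 9, forcing χ ≥ 9, and the coloring below uses 9 colors, so χ(G) = 9.
A valid 9-coloring: color 1: [6]; color 2: [16]; color 3: [17]; color 4: [2]; color 5: [1]; color 6: [12]; color 7: [4]; color 8: [13]; color 9: [3].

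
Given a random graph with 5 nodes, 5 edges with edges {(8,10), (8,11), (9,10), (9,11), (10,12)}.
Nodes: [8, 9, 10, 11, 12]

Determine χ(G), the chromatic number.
Clique number ω(G) = 2 (lower bound: χ ≥ ω).
The graph is bipartite (no odd cycle), so 2 colors suffice: χ(G) = 2.
A valid 2-coloring: color 1: [10, 11]; color 2: [8, 9, 12].

χ(G) = 2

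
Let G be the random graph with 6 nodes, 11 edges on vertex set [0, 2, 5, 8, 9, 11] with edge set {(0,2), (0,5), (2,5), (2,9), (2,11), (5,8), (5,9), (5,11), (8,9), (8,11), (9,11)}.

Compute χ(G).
χ(G) = 4

Clique number ω(G) = 4 (lower bound: χ ≥ ω).
The clique on [5, 8, 9, 11] has size 4, forcing χ ≥ 4, and the coloring below uses 4 colors, so χ(G) = 4.
A valid 4-coloring: color 1: [5]; color 2: [0, 11]; color 3: [2, 8]; color 4: [9].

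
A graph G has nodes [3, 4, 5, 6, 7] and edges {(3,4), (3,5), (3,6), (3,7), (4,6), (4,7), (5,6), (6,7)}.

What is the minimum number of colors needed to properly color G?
χ(G) = 4

Clique number ω(G) = 4 (lower bound: χ ≥ ω).
The clique on [3, 4, 6, 7] has size 4, forcing χ ≥ 4, and the coloring below uses 4 colors, so χ(G) = 4.
A valid 4-coloring: color 1: [3]; color 2: [6]; color 3: [4, 5]; color 4: [7].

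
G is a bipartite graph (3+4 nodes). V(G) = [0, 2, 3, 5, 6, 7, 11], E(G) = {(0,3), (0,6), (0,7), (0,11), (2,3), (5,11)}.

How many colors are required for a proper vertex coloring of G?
χ(G) = 2

Clique number ω(G) = 2 (lower bound: χ ≥ ω).
The graph is bipartite (no odd cycle), so 2 colors suffice: χ(G) = 2.
A valid 2-coloring: color 1: [0, 2, 5]; color 2: [3, 6, 7, 11].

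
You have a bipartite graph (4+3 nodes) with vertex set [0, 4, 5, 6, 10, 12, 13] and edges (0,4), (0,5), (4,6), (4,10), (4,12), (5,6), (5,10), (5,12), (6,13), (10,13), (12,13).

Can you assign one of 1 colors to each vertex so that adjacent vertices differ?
Edge (10,13) forces its endpoints to differ, so 1 color is not enough.

No, G is not 1-colorable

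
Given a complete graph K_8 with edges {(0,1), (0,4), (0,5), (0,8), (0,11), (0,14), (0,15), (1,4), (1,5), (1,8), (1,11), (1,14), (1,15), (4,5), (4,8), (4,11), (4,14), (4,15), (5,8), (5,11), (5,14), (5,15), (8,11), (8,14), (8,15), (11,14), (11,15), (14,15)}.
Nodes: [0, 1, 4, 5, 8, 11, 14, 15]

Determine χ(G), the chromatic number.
χ(G) = 8

Clique number ω(G) = 8 (lower bound: χ ≥ ω).
The clique on [0, 1, 4, 5, 8, 11, 14, 15] has size 8, forcing χ ≥ 8, and the coloring below uses 8 colors, so χ(G) = 8.
A valid 8-coloring: color 1: [14]; color 2: [0]; color 3: [4]; color 4: [15]; color 5: [11]; color 6: [5]; color 7: [8]; color 8: [1].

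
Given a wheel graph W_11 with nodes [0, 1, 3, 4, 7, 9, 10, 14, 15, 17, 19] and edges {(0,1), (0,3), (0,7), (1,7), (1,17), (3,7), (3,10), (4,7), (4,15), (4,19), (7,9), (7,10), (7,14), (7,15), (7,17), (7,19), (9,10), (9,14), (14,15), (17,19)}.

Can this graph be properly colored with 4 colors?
A valid 4-coloring: color 1: [7]; color 2: [1, 3, 9, 15, 19]; color 3: [0, 4, 10, 14, 17].
(χ(G) = 3 ≤ 4.)

Yes, G is 4-colorable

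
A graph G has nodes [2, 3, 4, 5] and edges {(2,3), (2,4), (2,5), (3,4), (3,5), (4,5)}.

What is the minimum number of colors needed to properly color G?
Clique number ω(G) = 4 (lower bound: χ ≥ ω).
The clique on [2, 3, 4, 5] has size 4, forcing χ ≥ 4, and the coloring below uses 4 colors, so χ(G) = 4.
A valid 4-coloring: color 1: [2]; color 2: [4]; color 3: [3]; color 4: [5].

χ(G) = 4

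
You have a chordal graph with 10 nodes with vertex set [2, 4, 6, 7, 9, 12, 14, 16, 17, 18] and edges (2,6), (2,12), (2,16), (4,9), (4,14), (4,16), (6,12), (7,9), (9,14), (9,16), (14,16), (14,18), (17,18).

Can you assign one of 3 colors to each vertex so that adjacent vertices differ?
No, G is not 3-colorable

The clique on vertices [4, 9, 14, 16] has size 4 > 3, so it alone needs 4 colors.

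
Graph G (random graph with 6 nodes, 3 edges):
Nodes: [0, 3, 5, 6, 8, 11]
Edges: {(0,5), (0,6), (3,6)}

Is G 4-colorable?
A valid 4-coloring: color 1: [5, 6, 8, 11]; color 2: [0, 3].
(χ(G) = 2 ≤ 4.)

Yes, G is 4-colorable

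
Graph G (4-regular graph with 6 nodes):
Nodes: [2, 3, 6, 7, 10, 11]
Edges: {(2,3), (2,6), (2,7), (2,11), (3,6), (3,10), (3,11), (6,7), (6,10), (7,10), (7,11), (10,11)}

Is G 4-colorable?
A valid 4-coloring: color 1: [3, 7]; color 2: [2, 10]; color 3: [6, 11].
(χ(G) = 3 ≤ 4.)

Yes, G is 4-colorable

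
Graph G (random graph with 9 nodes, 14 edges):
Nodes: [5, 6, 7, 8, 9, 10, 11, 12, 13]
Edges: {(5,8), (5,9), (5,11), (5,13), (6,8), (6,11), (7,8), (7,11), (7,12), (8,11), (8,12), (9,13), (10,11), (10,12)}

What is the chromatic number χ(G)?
Clique number ω(G) = 3 (lower bound: χ ≥ ω).
The clique on [5, 8, 11] has size 3, forcing χ ≥ 3, and the coloring below uses 3 colors, so χ(G) = 3.
A valid 3-coloring: color 1: [8, 9, 10]; color 2: [11, 12, 13]; color 3: [5, 6, 7].

χ(G) = 3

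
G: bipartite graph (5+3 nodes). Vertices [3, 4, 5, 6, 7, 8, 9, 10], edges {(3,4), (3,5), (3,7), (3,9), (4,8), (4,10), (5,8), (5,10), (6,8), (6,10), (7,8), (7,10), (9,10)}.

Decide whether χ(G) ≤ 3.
Yes, G is 3-colorable

A valid 3-coloring: color 1: [3, 8, 10]; color 2: [4, 5, 6, 7, 9].
(χ(G) = 2 ≤ 3.)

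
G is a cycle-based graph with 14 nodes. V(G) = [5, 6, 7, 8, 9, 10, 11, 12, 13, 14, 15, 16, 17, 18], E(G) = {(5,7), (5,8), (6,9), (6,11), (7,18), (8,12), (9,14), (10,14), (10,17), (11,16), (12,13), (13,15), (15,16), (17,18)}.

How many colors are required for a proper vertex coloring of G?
χ(G) = 2

Clique number ω(G) = 2 (lower bound: χ ≥ ω).
The graph is bipartite (no odd cycle), so 2 colors suffice: χ(G) = 2.
A valid 2-coloring: color 1: [6, 7, 8, 13, 14, 16, 17]; color 2: [5, 9, 10, 11, 12, 15, 18].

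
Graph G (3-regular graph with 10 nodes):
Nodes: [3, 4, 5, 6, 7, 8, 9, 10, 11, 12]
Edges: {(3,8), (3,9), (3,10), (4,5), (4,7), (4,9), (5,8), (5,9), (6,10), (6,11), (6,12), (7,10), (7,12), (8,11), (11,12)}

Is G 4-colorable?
Yes, G is 4-colorable

A valid 4-coloring: color 1: [3, 5, 6, 7]; color 2: [4, 10, 11]; color 3: [8, 9, 12].
(χ(G) = 3 ≤ 4.)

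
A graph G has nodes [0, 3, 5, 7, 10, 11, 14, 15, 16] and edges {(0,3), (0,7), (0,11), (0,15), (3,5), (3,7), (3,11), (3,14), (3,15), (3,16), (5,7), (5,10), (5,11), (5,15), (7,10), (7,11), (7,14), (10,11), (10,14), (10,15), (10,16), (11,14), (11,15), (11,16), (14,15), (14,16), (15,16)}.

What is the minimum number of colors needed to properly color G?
χ(G) = 5

Clique number ω(G) = 5 (lower bound: χ ≥ ω).
The clique on [10, 11, 14, 15, 16] has size 5, forcing χ ≥ 5, and the coloring below uses 5 colors, so χ(G) = 5.
A valid 5-coloring: color 1: [11]; color 2: [3, 10]; color 3: [7, 15]; color 4: [0, 5, 14]; color 5: [16].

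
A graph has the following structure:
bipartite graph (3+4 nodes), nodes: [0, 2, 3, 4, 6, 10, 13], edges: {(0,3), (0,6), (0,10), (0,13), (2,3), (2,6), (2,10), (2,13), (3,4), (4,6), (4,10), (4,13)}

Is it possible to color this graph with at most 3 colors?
Yes, G is 3-colorable

A valid 3-coloring: color 1: [0, 2, 4]; color 2: [3, 6, 10, 13].
(χ(G) = 2 ≤ 3.)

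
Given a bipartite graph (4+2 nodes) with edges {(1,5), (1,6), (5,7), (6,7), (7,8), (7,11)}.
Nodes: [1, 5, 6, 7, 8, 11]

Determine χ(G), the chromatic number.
Clique number ω(G) = 2 (lower bound: χ ≥ ω).
The graph is bipartite (no odd cycle), so 2 colors suffice: χ(G) = 2.
A valid 2-coloring: color 1: [1, 7]; color 2: [5, 6, 8, 11].

χ(G) = 2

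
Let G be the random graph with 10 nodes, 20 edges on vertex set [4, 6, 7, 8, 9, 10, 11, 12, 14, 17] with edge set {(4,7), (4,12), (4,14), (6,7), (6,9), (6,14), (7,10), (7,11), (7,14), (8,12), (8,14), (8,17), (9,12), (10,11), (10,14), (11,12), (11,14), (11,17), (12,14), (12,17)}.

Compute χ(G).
Clique number ω(G) = 4 (lower bound: χ ≥ ω).
The clique on [7, 10, 11, 14] has size 4, forcing χ ≥ 4, and the coloring below uses 4 colors, so χ(G) = 4.
A valid 4-coloring: color 1: [9, 14, 17]; color 2: [7, 12]; color 3: [4, 6, 8, 11]; color 4: [10].

χ(G) = 4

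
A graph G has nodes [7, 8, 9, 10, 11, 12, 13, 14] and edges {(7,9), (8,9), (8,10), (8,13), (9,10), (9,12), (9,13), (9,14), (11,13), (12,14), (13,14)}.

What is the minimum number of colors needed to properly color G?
Clique number ω(G) = 3 (lower bound: χ ≥ ω).
The clique on [8, 9, 10] has size 3, forcing χ ≥ 3, and the coloring below uses 3 colors, so χ(G) = 3.
A valid 3-coloring: color 1: [9, 11]; color 2: [7, 10, 12, 13]; color 3: [8, 14].

χ(G) = 3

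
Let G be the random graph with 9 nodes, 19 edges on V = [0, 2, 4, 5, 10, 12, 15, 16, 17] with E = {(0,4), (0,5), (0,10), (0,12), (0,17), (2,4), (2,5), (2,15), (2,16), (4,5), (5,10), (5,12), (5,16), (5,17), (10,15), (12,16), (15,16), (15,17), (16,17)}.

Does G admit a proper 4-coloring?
A valid 4-coloring: color 1: [5, 15]; color 2: [0, 16]; color 3: [4, 10, 12, 17]; color 4: [2].
(χ(G) = 4 ≤ 4.)

Yes, G is 4-colorable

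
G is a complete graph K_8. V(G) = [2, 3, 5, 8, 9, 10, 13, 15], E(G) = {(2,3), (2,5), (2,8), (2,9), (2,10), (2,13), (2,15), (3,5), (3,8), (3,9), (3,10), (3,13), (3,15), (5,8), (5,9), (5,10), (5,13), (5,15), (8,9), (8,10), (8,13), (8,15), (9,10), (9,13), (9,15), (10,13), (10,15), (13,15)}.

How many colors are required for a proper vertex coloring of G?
χ(G) = 8

Clique number ω(G) = 8 (lower bound: χ ≥ ω).
The clique on [2, 3, 5, 8, 9, 10, 13, 15] has size 8, forcing χ ≥ 8, and the coloring below uses 8 colors, so χ(G) = 8.
A valid 8-coloring: color 1: [3]; color 2: [13]; color 3: [8]; color 4: [2]; color 5: [5]; color 6: [10]; color 7: [9]; color 8: [15].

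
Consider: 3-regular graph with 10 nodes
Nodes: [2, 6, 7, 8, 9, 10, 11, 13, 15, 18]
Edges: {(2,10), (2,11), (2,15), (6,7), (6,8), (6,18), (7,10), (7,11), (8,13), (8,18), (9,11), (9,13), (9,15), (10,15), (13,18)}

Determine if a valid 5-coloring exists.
A valid 5-coloring: color 1: [9, 10, 18]; color 2: [6, 11, 13, 15]; color 3: [2, 7, 8].
(χ(G) = 3 ≤ 5.)

Yes, G is 5-colorable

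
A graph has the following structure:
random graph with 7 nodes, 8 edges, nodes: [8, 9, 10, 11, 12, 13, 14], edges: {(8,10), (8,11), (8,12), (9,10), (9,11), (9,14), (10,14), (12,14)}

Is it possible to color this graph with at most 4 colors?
Yes, G is 4-colorable

A valid 4-coloring: color 1: [8, 13, 14]; color 2: [9, 12]; color 3: [10, 11].
(χ(G) = 3 ≤ 4.)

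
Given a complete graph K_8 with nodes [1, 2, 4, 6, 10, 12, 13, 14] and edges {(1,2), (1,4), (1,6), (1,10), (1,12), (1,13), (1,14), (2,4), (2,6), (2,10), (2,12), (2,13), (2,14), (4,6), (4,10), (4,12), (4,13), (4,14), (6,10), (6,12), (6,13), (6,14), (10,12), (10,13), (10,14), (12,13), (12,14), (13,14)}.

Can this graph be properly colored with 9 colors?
A valid 9-coloring: color 1: [12]; color 2: [1]; color 3: [6]; color 4: [13]; color 5: [14]; color 6: [4]; color 7: [10]; color 8: [2].
(χ(G) = 8 ≤ 9.)

Yes, G is 9-colorable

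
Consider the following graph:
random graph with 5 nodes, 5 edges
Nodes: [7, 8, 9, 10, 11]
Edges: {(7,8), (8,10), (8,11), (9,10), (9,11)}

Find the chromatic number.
Clique number ω(G) = 2 (lower bound: χ ≥ ω).
The graph is bipartite (no odd cycle), so 2 colors suffice: χ(G) = 2.
A valid 2-coloring: color 1: [8, 9]; color 2: [7, 10, 11].

χ(G) = 2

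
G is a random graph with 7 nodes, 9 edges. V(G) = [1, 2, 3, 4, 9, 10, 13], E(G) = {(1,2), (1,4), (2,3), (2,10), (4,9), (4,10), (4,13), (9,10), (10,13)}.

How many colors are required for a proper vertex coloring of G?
χ(G) = 3

Clique number ω(G) = 3 (lower bound: χ ≥ ω).
The clique on [4, 9, 10] has size 3, forcing χ ≥ 3, and the coloring below uses 3 colors, so χ(G) = 3.
A valid 3-coloring: color 1: [2, 4]; color 2: [1, 3, 10]; color 3: [9, 13].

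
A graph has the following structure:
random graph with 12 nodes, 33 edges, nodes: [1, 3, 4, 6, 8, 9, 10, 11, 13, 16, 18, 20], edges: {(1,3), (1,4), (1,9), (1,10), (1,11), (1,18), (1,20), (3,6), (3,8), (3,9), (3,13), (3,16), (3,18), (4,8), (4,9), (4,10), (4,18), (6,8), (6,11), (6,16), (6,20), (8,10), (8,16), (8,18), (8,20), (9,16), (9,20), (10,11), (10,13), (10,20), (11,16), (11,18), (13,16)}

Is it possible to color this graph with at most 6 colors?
A valid 6-coloring: color 1: [8, 9, 11, 13]; color 2: [3, 4, 20]; color 3: [1, 16]; color 4: [6, 10, 18].
(χ(G) = 4 ≤ 6.)

Yes, G is 6-colorable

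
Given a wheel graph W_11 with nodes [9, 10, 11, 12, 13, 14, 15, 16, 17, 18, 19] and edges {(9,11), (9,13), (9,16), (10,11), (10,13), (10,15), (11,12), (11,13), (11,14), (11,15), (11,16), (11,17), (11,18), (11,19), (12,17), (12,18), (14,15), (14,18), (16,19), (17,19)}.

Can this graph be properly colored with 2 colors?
No, G is not 2-colorable

The clique on vertices [9, 11, 16] has size 3 > 2, so it alone needs 3 colors.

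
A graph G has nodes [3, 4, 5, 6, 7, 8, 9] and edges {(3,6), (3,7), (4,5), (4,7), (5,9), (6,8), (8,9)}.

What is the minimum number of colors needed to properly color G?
Clique number ω(G) = 2 (lower bound: χ ≥ ω).
Odd cycle [5, 9, 8, 6, 3, 7, 4] needs 3 colors (χ ≥ 3).
The coloring below uses 3 colors, so χ(G) = 3.
A valid 3-coloring: color 1: [5, 6, 7]; color 2: [3, 4, 9]; color 3: [8].

χ(G) = 3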